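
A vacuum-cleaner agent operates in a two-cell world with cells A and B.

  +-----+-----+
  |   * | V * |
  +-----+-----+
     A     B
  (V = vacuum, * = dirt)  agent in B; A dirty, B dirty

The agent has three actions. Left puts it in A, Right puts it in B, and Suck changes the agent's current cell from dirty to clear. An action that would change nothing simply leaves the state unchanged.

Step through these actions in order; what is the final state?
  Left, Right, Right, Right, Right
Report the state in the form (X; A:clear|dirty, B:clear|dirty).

1. Left → (A; A:dirty, B:dirty)
2. Right → (B; A:dirty, B:dirty)
3. Right → (B; A:dirty, B:dirty)
4. Right → (B; A:dirty, B:dirty)
5. Right → (B; A:dirty, B:dirty)

(B; A:dirty, B:dirty)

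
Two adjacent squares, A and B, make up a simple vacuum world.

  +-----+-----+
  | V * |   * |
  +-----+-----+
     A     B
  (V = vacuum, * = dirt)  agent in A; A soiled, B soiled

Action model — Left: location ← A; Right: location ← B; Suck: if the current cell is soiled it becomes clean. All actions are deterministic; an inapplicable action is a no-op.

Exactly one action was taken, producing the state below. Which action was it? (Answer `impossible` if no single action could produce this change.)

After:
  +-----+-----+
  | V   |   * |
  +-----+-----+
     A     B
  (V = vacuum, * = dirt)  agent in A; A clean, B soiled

try  Left: (A; A:soiled, B:soiled)
try Right: (B; A:soiled, B:soiled)
try  Suck: (A; A:clean, B:soiled)  ← match

Suck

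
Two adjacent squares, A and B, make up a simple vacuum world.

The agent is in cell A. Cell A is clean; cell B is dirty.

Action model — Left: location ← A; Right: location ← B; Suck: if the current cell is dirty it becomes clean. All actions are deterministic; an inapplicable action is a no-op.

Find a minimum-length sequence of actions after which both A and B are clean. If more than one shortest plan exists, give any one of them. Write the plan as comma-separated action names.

Right, Suck

Right (#1): loc=B A=clean B=dirty
Suck (#2): loc=B A=clean B=clean
min 2: go B then Suck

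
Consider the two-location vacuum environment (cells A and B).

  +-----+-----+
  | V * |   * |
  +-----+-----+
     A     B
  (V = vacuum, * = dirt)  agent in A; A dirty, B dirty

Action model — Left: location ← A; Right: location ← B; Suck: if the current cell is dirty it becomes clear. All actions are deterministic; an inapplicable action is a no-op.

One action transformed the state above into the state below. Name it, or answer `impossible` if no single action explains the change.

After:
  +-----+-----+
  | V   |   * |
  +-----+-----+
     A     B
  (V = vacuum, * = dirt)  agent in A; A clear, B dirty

try  Left: (A; A:dirty, B:dirty)
try Right: (B; A:dirty, B:dirty)
try  Suck: (A; A:clear, B:dirty)  ← match

Suck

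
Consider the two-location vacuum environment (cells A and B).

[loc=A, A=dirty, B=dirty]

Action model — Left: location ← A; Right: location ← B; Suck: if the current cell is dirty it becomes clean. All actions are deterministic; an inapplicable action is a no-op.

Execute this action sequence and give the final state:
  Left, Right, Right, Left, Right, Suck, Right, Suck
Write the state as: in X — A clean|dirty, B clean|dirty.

1) do Left; now in A — A dirty, B dirty
2) do Right; now in B — A dirty, B dirty
3) do Right; now in B — A dirty, B dirty
4) do Left; now in A — A dirty, B dirty
5) do Right; now in B — A dirty, B dirty
6) do Suck; now in B — A dirty, B clean
7) do Right; now in B — A dirty, B clean
8) do Suck; now in B — A dirty, B clean

in B — A dirty, B clean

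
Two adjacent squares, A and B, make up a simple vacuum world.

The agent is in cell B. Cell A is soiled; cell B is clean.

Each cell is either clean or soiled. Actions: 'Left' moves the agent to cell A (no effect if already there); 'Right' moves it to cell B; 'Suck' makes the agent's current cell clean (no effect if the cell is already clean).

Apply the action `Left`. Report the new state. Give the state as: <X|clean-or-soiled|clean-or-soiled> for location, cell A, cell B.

<A|soiled|clean>

start: <B|soiled|clean>
step 1/1 (Left): <A|soiled|clean>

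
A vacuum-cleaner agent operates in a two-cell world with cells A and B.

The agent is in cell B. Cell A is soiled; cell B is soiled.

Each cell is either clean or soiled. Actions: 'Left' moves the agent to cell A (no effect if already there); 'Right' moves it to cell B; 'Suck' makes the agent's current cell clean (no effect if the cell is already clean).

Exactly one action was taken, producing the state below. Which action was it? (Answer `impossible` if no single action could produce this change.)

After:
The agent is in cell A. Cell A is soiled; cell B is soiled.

Left

try  Left: in A — A soiled, B soiled  ← match
try Right: in B — A soiled, B soiled
try  Suck: in B — A soiled, B clean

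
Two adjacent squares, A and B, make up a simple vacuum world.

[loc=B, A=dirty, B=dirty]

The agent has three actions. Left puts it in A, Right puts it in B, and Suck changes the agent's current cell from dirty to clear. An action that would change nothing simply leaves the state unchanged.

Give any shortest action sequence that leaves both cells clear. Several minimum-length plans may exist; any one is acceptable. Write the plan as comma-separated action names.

step 1/3 (Suck): <B|dirty|clear>
step 2/3 (Left): <A|dirty|clear>
step 3/3 (Suck): <A|clear|clear>
min 3: Suck B + move + Suck A

Suck, Left, Suck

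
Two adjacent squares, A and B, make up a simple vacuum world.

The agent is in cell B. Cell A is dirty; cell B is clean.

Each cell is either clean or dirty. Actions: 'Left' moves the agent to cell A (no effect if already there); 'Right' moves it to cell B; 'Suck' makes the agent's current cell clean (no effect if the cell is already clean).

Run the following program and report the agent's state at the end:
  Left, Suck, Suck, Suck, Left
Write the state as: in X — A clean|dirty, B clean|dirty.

in A — A clean, B clean

step 1/5 (Left): in A — A dirty, B clean
step 2/5 (Suck): in A — A clean, B clean
step 3/5 (Suck): in A — A clean, B clean
step 4/5 (Suck): in A — A clean, B clean
step 5/5 (Left): in A — A clean, B clean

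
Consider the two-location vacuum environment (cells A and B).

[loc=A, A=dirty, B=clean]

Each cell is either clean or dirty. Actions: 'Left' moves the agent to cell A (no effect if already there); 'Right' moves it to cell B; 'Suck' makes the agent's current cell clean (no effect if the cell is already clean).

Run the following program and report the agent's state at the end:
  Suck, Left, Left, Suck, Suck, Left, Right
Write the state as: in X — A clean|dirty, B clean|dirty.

in B — A clean, B clean

t=1 Suck ⇒ in A — A clean, B clean
t=2 Left ⇒ in A — A clean, B clean
t=3 Left ⇒ in A — A clean, B clean
t=4 Suck ⇒ in A — A clean, B clean
t=5 Suck ⇒ in A — A clean, B clean
t=6 Left ⇒ in A — A clean, B clean
t=7 Right ⇒ in B — A clean, B clean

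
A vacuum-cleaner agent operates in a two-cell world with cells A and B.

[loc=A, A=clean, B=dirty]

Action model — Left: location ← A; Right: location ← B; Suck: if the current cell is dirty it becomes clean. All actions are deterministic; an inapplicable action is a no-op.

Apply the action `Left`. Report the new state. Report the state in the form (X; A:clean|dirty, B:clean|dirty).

(A; A:clean, B:dirty)

start: (A; A:clean, B:dirty)
step 1/1 (Left): (A; A:clean, B:dirty)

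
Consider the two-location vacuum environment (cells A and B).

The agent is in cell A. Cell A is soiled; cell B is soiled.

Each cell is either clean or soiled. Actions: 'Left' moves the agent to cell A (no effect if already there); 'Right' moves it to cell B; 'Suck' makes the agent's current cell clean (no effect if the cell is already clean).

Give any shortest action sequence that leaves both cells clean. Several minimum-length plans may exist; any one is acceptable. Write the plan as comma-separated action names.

[1] after Suck: (A; A:clean, B:soiled)
[2] after Right: (B; A:clean, B:soiled)
[3] after Suck: (B; A:clean, B:clean)
min 3: Suck A + move + Suck B

Suck, Right, Suck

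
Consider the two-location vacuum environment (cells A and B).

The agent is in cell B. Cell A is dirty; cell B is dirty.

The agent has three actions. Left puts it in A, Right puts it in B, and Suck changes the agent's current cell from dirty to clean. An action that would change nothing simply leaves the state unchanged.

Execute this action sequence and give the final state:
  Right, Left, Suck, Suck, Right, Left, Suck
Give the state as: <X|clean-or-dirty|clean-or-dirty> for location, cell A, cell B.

step 1/7 (Right): <B|dirty|dirty>
step 2/7 (Left): <A|dirty|dirty>
step 3/7 (Suck): <A|clean|dirty>
step 4/7 (Suck): <A|clean|dirty>
step 5/7 (Right): <B|clean|dirty>
step 6/7 (Left): <A|clean|dirty>
step 7/7 (Suck): <A|clean|dirty>

<A|clean|dirty>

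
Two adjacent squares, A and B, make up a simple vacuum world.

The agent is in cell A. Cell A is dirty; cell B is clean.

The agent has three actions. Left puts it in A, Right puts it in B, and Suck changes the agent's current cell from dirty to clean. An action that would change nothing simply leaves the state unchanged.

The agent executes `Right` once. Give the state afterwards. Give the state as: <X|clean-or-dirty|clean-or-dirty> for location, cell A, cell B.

<B|dirty|clean>

start: <A|dirty|clean>
step 1/1 (Right): <B|dirty|clean>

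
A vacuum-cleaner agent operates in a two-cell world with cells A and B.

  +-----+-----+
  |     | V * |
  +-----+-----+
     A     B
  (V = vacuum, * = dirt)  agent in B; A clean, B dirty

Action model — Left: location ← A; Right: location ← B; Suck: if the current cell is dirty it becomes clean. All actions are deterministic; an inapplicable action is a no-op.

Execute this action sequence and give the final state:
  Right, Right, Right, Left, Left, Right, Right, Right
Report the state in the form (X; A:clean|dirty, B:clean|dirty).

t=1 Right ⇒ (B; A:clean, B:dirty)
t=2 Right ⇒ (B; A:clean, B:dirty)
t=3 Right ⇒ (B; A:clean, B:dirty)
t=4 Left ⇒ (A; A:clean, B:dirty)
t=5 Left ⇒ (A; A:clean, B:dirty)
t=6 Right ⇒ (B; A:clean, B:dirty)
t=7 Right ⇒ (B; A:clean, B:dirty)
t=8 Right ⇒ (B; A:clean, B:dirty)

(B; A:clean, B:dirty)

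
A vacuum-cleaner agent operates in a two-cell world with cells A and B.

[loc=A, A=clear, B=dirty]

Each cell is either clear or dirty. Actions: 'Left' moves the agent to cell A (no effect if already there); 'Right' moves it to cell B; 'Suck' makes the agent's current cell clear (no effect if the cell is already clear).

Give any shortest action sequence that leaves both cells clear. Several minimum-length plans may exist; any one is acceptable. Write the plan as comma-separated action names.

[1] after Right: (B; A:clear, B:dirty)
[2] after Suck: (B; A:clear, B:clear)
min 2: go B then Suck

Right, Suck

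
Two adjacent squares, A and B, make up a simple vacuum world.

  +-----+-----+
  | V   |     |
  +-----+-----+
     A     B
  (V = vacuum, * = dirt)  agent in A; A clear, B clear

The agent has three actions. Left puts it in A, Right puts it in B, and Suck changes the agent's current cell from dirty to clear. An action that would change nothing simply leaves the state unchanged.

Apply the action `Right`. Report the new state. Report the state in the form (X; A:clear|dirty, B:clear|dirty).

start: (A; A:clear, B:clear)
step 1/1 (Right): (B; A:clear, B:clear)

(B; A:clear, B:clear)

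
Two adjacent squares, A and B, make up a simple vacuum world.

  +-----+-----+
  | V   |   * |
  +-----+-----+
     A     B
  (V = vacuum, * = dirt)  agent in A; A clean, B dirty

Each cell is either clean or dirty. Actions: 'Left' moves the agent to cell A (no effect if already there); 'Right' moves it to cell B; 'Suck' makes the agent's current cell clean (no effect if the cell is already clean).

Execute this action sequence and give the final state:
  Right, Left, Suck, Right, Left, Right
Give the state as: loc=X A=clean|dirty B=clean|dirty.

step 1/6 (Right): loc=B A=clean B=dirty
step 2/6 (Left): loc=A A=clean B=dirty
step 3/6 (Suck): loc=A A=clean B=dirty
step 4/6 (Right): loc=B A=clean B=dirty
step 5/6 (Left): loc=A A=clean B=dirty
step 6/6 (Right): loc=B A=clean B=dirty

loc=B A=clean B=dirty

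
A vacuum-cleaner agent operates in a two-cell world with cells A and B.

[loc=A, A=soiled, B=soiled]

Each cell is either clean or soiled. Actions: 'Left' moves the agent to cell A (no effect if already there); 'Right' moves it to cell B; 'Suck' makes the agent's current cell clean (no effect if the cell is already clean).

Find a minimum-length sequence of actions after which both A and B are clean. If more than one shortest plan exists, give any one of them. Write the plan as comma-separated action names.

t=1 Suck ⇒ in A — A clean, B soiled
t=2 Right ⇒ in B — A clean, B soiled
t=3 Suck ⇒ in B — A clean, B clean
min 3: Suck A + move + Suck B

Suck, Right, Suck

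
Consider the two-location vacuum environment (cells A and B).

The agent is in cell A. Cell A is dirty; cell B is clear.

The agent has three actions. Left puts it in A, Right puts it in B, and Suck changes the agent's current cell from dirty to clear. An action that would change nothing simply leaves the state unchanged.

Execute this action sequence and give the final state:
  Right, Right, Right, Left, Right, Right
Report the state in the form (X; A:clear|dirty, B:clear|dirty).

(B; A:dirty, B:clear)

step 1/6 (Right): (B; A:dirty, B:clear)
step 2/6 (Right): (B; A:dirty, B:clear)
step 3/6 (Right): (B; A:dirty, B:clear)
step 4/6 (Left): (A; A:dirty, B:clear)
step 5/6 (Right): (B; A:dirty, B:clear)
step 6/6 (Right): (B; A:dirty, B:clear)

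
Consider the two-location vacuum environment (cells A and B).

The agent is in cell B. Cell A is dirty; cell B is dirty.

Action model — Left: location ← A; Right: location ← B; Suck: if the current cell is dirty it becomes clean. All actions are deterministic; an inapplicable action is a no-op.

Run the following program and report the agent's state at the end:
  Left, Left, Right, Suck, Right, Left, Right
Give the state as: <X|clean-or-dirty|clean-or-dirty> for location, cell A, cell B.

step 1/7 (Left): <A|dirty|dirty>
step 2/7 (Left): <A|dirty|dirty>
step 3/7 (Right): <B|dirty|dirty>
step 4/7 (Suck): <B|dirty|clean>
step 5/7 (Right): <B|dirty|clean>
step 6/7 (Left): <A|dirty|clean>
step 7/7 (Right): <B|dirty|clean>

<B|dirty|clean>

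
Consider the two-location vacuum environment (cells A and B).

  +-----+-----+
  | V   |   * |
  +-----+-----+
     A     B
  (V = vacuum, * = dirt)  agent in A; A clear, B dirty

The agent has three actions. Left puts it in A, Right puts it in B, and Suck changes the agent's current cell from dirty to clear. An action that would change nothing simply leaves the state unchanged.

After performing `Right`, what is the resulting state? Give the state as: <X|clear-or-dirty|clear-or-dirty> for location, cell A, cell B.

start: <A|clear|dirty>
1) do Right; now <B|clear|dirty>

<B|clear|dirty>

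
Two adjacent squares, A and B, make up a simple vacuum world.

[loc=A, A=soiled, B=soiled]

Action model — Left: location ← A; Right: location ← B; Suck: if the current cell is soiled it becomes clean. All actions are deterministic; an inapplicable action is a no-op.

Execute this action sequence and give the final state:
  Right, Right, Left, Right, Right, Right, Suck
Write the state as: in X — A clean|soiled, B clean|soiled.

Right (#1): in B — A soiled, B soiled
Right (#2): in B — A soiled, B soiled
Left (#3): in A — A soiled, B soiled
Right (#4): in B — A soiled, B soiled
Right (#5): in B — A soiled, B soiled
Right (#6): in B — A soiled, B soiled
Suck (#7): in B — A soiled, B clean

in B — A soiled, B clean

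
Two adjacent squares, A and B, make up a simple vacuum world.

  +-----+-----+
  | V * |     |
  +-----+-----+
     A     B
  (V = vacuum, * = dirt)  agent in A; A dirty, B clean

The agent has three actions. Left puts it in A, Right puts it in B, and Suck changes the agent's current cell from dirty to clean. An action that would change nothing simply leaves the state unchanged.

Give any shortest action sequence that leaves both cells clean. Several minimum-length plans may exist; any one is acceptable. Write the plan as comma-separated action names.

Suck

[1] after Suck: in A — A clean, B clean
min 1: A is dirty, one Suck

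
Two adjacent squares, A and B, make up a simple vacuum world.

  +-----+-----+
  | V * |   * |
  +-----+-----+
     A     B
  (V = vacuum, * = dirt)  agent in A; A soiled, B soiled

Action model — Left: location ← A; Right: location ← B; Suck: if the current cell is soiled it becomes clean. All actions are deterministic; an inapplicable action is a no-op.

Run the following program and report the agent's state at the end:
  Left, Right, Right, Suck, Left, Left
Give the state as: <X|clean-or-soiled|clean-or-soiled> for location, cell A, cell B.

<A|soiled|clean>

1. Left → <A|soiled|soiled>
2. Right → <B|soiled|soiled>
3. Right → <B|soiled|soiled>
4. Suck → <B|soiled|clean>
5. Left → <A|soiled|clean>
6. Left → <A|soiled|clean>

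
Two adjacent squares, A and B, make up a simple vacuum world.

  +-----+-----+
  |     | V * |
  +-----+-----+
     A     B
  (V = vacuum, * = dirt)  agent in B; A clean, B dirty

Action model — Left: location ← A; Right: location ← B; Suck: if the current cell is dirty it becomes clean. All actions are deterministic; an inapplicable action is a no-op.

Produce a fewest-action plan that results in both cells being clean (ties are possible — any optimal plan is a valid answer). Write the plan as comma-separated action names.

1) do Suck; now <B|clean|clean>
min 1: B is dirty, one Suck

Suck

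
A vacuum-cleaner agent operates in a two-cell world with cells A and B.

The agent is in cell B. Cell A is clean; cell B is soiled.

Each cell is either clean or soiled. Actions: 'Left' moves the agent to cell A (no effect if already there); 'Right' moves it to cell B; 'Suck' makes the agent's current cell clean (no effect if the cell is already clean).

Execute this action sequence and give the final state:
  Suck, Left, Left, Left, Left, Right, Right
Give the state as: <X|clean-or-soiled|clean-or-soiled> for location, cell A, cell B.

<B|clean|clean>

[1] after Suck: <B|clean|clean>
[2] after Left: <A|clean|clean>
[3] after Left: <A|clean|clean>
[4] after Left: <A|clean|clean>
[5] after Left: <A|clean|clean>
[6] after Right: <B|clean|clean>
[7] after Right: <B|clean|clean>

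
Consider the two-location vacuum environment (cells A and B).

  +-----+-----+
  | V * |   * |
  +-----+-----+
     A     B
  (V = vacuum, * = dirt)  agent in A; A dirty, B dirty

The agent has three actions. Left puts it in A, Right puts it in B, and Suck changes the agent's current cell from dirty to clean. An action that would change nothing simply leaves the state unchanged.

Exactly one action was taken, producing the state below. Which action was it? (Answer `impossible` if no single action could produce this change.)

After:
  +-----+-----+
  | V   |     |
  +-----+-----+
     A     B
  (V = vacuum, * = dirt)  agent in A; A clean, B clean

impossible

try  Left: loc=A A=dirty B=dirty
try Right: loc=B A=dirty B=dirty
try  Suck: loc=A A=clean B=dirty
no single action produces the after-state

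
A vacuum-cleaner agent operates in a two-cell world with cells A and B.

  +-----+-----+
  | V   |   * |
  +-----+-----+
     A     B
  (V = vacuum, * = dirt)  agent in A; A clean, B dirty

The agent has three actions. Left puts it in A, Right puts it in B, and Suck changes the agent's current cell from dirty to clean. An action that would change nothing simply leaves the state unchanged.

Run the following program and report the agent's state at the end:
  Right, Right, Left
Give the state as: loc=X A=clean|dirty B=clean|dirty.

t=1 Right ⇒ loc=B A=clean B=dirty
t=2 Right ⇒ loc=B A=clean B=dirty
t=3 Left ⇒ loc=A A=clean B=dirty

loc=A A=clean B=dirty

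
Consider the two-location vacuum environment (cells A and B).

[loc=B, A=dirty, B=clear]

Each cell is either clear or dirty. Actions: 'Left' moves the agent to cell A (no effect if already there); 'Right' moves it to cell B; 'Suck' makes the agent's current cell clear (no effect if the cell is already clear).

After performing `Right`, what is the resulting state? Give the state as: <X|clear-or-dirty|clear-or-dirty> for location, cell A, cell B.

<B|dirty|clear>

start: <B|dirty|clear>
t=1 Right ⇒ <B|dirty|clear>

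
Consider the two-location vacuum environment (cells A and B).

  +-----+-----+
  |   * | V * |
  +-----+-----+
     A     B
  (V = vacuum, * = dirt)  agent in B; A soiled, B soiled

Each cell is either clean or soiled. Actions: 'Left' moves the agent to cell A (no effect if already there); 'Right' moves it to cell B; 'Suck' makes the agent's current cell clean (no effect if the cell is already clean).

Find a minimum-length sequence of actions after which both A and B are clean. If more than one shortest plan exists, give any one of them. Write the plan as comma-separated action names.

Suck (#1): loc=B A=soiled B=clean
Left (#2): loc=A A=soiled B=clean
Suck (#3): loc=A A=clean B=clean
min 3: Suck B + move + Suck A

Suck, Left, Suck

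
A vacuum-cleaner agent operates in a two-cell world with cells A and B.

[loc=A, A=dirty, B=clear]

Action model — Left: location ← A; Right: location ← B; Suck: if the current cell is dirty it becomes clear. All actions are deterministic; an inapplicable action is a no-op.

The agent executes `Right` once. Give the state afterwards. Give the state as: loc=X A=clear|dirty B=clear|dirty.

loc=B A=dirty B=clear

start: loc=A A=dirty B=clear
[1] after Right: loc=B A=dirty B=clear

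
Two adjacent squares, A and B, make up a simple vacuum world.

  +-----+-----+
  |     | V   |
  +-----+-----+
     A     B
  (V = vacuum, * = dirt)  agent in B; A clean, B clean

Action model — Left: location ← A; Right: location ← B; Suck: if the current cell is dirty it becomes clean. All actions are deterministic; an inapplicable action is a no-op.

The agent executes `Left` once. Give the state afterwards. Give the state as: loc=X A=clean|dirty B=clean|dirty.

start: loc=B A=clean B=clean
step 1/1 (Left): loc=A A=clean B=clean

loc=A A=clean B=clean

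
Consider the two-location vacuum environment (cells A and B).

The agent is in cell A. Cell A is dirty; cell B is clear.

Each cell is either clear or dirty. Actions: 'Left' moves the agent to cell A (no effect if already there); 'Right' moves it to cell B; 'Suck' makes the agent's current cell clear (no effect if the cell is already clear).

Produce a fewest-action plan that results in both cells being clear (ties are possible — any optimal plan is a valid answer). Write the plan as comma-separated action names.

Suck

t=1 Suck ⇒ <A|clear|clear>
min 1: A is dirty, one Suck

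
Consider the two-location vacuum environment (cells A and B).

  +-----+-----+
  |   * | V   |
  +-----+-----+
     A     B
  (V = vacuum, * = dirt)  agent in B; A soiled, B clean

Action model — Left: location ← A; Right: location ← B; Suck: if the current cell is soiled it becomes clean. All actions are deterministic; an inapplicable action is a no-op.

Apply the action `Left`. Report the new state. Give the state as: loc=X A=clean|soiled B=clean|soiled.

loc=A A=soiled B=clean

start: loc=B A=soiled B=clean
1. Left → loc=A A=soiled B=clean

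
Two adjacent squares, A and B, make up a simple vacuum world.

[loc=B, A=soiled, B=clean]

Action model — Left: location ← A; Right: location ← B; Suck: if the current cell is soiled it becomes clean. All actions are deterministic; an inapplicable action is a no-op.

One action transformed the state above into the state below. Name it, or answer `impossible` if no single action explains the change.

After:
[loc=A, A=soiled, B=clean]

Left

try  Left: (A; A:soiled, B:clean)  ← match
try Right: (B; A:soiled, B:clean)
try  Suck: (B; A:soiled, B:clean)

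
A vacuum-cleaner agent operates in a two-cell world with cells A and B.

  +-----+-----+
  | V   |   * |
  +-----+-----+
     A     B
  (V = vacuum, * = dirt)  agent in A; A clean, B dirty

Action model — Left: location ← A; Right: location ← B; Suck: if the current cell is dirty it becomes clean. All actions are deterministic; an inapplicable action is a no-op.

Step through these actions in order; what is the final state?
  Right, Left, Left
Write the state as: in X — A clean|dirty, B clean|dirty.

in A — A clean, B dirty

Right (#1): in B — A clean, B dirty
Left (#2): in A — A clean, B dirty
Left (#3): in A — A clean, B dirty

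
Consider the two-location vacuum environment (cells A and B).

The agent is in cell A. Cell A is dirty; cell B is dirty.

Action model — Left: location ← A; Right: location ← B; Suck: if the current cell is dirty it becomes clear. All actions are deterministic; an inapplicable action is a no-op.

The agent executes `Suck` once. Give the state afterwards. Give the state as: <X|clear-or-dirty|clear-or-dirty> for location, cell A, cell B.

start: <A|dirty|dirty>
1) do Suck; now <A|clear|dirty>

<A|clear|dirty>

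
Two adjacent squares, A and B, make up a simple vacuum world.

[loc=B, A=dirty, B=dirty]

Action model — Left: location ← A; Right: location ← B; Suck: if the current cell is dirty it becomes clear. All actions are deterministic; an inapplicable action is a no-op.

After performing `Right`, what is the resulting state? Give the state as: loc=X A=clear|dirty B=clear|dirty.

loc=B A=dirty B=dirty

start: loc=B A=dirty B=dirty
Right (#1): loc=B A=dirty B=dirty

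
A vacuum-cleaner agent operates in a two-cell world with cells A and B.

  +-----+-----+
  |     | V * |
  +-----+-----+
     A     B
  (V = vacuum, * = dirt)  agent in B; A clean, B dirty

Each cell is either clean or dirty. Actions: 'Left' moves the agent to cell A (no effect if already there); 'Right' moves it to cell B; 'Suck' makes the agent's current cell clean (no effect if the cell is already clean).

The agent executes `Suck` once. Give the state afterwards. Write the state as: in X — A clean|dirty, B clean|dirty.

start: in B — A clean, B dirty
step 1/1 (Suck): in B — A clean, B clean

in B — A clean, B clean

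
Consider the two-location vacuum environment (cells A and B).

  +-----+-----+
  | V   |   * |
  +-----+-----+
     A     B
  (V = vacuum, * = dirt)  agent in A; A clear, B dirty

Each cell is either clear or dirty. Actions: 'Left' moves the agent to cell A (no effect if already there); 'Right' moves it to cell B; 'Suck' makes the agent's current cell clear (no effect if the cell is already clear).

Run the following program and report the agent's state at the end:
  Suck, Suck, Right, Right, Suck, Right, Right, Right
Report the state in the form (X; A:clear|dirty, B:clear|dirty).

(B; A:clear, B:clear)

t=1 Suck ⇒ (A; A:clear, B:dirty)
t=2 Suck ⇒ (A; A:clear, B:dirty)
t=3 Right ⇒ (B; A:clear, B:dirty)
t=4 Right ⇒ (B; A:clear, B:dirty)
t=5 Suck ⇒ (B; A:clear, B:clear)
t=6 Right ⇒ (B; A:clear, B:clear)
t=7 Right ⇒ (B; A:clear, B:clear)
t=8 Right ⇒ (B; A:clear, B:clear)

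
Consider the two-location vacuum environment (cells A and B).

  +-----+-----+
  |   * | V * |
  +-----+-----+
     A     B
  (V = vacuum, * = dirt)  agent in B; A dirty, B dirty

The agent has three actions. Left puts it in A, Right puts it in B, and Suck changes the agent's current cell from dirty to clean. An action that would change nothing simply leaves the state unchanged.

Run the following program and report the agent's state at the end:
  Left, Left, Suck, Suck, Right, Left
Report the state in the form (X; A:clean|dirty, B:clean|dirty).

Left (#1): (A; A:dirty, B:dirty)
Left (#2): (A; A:dirty, B:dirty)
Suck (#3): (A; A:clean, B:dirty)
Suck (#4): (A; A:clean, B:dirty)
Right (#5): (B; A:clean, B:dirty)
Left (#6): (A; A:clean, B:dirty)

(A; A:clean, B:dirty)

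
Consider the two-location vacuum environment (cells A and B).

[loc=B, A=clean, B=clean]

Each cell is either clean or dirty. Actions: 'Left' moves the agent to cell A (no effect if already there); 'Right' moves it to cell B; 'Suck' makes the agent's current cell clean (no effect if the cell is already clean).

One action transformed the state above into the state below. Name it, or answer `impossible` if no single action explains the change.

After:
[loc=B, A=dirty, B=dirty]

impossible

try  Left: in A — A clean, B clean
try Right: in B — A clean, B clean
try  Suck: in B — A clean, B clean
no single action produces the after-state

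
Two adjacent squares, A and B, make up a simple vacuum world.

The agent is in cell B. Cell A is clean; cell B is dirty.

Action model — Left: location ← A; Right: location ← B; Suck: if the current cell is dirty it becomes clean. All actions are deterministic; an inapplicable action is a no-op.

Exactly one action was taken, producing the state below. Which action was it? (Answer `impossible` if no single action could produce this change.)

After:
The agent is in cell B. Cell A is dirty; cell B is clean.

impossible

try  Left: (A; A:clean, B:dirty)
try Right: (B; A:clean, B:dirty)
try  Suck: (B; A:clean, B:clean)
no single action produces the after-state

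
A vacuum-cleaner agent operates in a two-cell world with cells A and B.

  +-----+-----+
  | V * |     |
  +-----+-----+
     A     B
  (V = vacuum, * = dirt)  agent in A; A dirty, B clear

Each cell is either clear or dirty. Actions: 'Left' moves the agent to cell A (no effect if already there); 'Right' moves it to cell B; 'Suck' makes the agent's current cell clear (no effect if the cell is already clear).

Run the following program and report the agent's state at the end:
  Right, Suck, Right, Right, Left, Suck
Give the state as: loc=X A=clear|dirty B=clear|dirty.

1. Right → loc=B A=dirty B=clear
2. Suck → loc=B A=dirty B=clear
3. Right → loc=B A=dirty B=clear
4. Right → loc=B A=dirty B=clear
5. Left → loc=A A=dirty B=clear
6. Suck → loc=A A=clear B=clear

loc=A A=clear B=clear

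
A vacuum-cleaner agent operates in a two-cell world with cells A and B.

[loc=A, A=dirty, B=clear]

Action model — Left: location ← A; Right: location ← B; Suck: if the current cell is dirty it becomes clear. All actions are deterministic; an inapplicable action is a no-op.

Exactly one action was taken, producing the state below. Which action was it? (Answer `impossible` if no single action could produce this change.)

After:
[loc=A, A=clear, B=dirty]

impossible

try  Left: loc=A A=dirty B=clear
try Right: loc=B A=dirty B=clear
try  Suck: loc=A A=clear B=clear
no single action produces the after-state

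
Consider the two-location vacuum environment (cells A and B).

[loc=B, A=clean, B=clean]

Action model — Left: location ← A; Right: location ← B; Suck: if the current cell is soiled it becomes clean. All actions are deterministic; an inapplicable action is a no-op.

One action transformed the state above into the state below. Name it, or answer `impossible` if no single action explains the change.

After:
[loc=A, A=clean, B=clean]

try  Left: <A|clean|clean>  ← match
try Right: <B|clean|clean>
try  Suck: <B|clean|clean>

Left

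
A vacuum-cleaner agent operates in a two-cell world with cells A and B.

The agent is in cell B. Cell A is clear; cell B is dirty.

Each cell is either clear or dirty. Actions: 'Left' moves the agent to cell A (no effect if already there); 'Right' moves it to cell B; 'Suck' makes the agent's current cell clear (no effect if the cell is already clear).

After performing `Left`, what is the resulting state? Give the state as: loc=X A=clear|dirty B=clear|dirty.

loc=A A=clear B=dirty

start: loc=B A=clear B=dirty
1) do Left; now loc=A A=clear B=dirty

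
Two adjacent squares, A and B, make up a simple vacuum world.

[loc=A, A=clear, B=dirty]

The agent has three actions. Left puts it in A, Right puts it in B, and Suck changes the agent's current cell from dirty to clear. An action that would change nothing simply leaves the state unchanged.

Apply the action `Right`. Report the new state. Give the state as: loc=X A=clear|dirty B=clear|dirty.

start: loc=A A=clear B=dirty
[1] after Right: loc=B A=clear B=dirty

loc=B A=clear B=dirty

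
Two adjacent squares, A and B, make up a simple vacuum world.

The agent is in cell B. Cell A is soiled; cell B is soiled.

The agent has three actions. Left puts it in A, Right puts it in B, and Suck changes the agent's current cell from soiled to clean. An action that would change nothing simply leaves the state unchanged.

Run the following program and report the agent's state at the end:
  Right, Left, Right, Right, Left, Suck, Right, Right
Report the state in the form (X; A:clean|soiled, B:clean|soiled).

Right (#1): (B; A:soiled, B:soiled)
Left (#2): (A; A:soiled, B:soiled)
Right (#3): (B; A:soiled, B:soiled)
Right (#4): (B; A:soiled, B:soiled)
Left (#5): (A; A:soiled, B:soiled)
Suck (#6): (A; A:clean, B:soiled)
Right (#7): (B; A:clean, B:soiled)
Right (#8): (B; A:clean, B:soiled)

(B; A:clean, B:soiled)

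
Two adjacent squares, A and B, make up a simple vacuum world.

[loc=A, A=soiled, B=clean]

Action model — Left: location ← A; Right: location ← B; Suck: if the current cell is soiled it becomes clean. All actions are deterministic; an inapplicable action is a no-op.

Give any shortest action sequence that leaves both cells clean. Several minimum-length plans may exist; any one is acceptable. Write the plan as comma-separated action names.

Suck

[1] after Suck: in A — A clean, B clean
min 1: A is soiled, one Suck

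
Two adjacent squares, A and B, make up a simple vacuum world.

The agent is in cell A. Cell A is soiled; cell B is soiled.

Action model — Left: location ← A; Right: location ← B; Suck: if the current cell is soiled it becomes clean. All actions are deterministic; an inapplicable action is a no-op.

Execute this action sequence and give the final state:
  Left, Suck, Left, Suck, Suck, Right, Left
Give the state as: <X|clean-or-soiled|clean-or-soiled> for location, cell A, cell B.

<A|clean|soiled>

[1] after Left: <A|soiled|soiled>
[2] after Suck: <A|clean|soiled>
[3] after Left: <A|clean|soiled>
[4] after Suck: <A|clean|soiled>
[5] after Suck: <A|clean|soiled>
[6] after Right: <B|clean|soiled>
[7] after Left: <A|clean|soiled>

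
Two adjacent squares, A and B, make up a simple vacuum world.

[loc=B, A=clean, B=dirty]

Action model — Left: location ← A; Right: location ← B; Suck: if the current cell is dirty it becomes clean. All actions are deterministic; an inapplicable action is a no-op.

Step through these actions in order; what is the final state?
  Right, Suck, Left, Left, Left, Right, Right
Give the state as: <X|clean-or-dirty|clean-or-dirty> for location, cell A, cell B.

step 1/7 (Right): <B|clean|dirty>
step 2/7 (Suck): <B|clean|clean>
step 3/7 (Left): <A|clean|clean>
step 4/7 (Left): <A|clean|clean>
step 5/7 (Left): <A|clean|clean>
step 6/7 (Right): <B|clean|clean>
step 7/7 (Right): <B|clean|clean>

<B|clean|clean>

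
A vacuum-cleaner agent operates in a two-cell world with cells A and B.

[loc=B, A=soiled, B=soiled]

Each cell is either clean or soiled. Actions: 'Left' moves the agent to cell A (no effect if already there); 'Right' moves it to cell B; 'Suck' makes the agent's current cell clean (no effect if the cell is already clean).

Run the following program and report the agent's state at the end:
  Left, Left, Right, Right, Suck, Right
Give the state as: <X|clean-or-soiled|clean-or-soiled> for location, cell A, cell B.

1. Left → <A|soiled|soiled>
2. Left → <A|soiled|soiled>
3. Right → <B|soiled|soiled>
4. Right → <B|soiled|soiled>
5. Suck → <B|soiled|clean>
6. Right → <B|soiled|clean>

<B|soiled|clean>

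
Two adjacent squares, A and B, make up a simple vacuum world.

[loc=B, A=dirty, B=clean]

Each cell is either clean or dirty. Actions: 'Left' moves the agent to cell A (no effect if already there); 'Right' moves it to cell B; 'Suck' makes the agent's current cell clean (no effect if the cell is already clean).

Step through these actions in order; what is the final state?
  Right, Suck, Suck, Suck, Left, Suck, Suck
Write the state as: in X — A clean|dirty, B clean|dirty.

in A — A clean, B clean

[1] after Right: in B — A dirty, B clean
[2] after Suck: in B — A dirty, B clean
[3] after Suck: in B — A dirty, B clean
[4] after Suck: in B — A dirty, B clean
[5] after Left: in A — A dirty, B clean
[6] after Suck: in A — A clean, B clean
[7] after Suck: in A — A clean, B clean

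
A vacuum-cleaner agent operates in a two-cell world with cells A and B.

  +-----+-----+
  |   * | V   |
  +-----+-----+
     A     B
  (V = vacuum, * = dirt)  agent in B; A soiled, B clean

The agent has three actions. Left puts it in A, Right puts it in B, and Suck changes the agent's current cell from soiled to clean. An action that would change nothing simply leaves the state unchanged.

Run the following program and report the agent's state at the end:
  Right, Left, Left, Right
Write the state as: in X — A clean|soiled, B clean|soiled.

Right (#1): in B — A soiled, B clean
Left (#2): in A — A soiled, B clean
Left (#3): in A — A soiled, B clean
Right (#4): in B — A soiled, B clean

in B — A soiled, B clean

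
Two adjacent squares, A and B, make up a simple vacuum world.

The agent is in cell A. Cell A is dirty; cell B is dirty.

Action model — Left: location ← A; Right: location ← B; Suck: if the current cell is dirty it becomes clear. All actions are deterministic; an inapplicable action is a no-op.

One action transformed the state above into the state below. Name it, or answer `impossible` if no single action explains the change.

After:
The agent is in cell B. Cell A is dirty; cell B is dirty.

Right

try  Left: loc=A A=dirty B=dirty
try Right: loc=B A=dirty B=dirty  ← match
try  Suck: loc=A A=clear B=dirty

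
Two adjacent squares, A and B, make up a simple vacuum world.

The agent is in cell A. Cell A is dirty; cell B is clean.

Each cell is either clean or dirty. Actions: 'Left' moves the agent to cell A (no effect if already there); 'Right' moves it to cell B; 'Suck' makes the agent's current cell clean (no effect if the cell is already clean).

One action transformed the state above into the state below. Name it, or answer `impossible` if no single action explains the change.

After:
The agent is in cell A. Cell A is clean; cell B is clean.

Suck

try  Left: in A — A dirty, B clean
try Right: in B — A dirty, B clean
try  Suck: in A — A clean, B clean  ← match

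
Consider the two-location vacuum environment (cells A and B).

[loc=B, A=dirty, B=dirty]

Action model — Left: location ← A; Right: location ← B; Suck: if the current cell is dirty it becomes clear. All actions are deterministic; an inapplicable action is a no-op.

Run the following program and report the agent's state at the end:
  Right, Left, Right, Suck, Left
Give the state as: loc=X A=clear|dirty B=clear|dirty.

1) do Right; now loc=B A=dirty B=dirty
2) do Left; now loc=A A=dirty B=dirty
3) do Right; now loc=B A=dirty B=dirty
4) do Suck; now loc=B A=dirty B=clear
5) do Left; now loc=A A=dirty B=clear

loc=A A=dirty B=clear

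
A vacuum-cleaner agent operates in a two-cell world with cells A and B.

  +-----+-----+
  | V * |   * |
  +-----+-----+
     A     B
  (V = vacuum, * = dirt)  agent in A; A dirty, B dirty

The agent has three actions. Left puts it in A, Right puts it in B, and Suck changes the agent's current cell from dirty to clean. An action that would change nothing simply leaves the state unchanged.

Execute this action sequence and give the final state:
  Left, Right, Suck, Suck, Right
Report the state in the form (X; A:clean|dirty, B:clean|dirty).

1) do Left; now (A; A:dirty, B:dirty)
2) do Right; now (B; A:dirty, B:dirty)
3) do Suck; now (B; A:dirty, B:clean)
4) do Suck; now (B; A:dirty, B:clean)
5) do Right; now (B; A:dirty, B:clean)

(B; A:dirty, B:clean)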